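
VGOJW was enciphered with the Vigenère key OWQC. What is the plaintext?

Repeat the key across the ciphertext: OWQCO
V(21)−O(14): 7 → H
G(6)−W(22): -16≡10 → K
O(14)−Q(16): -2≡24 → Y
J(9)−C(2): 7 → H
W(22)−O(14): 8 → I

HKYHI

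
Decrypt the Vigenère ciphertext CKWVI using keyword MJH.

Repeat the key across the ciphertext: MJHMJ
C(2)−M(12): -10≡16 → Q
K(10)−J(9): 1 → B
W(22)−H(7): 15 → P
V(21)−M(12): 9 → J
I(8)−J(9): -1≡25 → Z

QBPJZ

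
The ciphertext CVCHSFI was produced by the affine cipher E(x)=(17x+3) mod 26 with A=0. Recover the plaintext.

DYDOHUL

The inverse of 17 mod 26 is 23, since 17·23=391≡1. Apply D(y)=23·(y−3) mod 26:
C(2): 23·(2−3)=-23≡3 → D
V(21): 23·(21−3)=414≡24 → Y
C(2): 23·(2−3)=-23≡3 → D
H(7): 23·(7−3)=92≡14 → O
S(18): 23·(18−3)=345≡7 → H
F(5): 23·(5−3)=46≡20 → U
I(8): 23·(8−3)=115≡11 → L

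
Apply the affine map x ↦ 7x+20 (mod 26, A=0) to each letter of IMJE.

YAFW

I(8): 7·8+20=76≡24 → Y
M(12): 7·12+20=104≡0 → A
J(9): 7·9+20=83≡5 → F
E(4): 7·4+20=48≡22 → W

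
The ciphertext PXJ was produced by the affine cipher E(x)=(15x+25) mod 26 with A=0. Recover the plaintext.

The inverse of 15 mod 26 is 7, since 15·7=105≡1. Apply D(y)=7·(y−25) mod 26:
P(15): 7·(15−25)=-70≡8 → I
X(23): 7·(23−25)=-14≡12 → M
J(9): 7·(9−25)=-112≡18 → S

IMS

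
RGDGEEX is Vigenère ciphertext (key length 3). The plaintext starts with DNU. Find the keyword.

Subtract each crib letter from the matching ciphertext letter (mod 26):
R(17)−D(3)=14 → O
G(6)−N(13)=-7≡19 → T
D(3)−U(20)=-17≡9 → J

OTJ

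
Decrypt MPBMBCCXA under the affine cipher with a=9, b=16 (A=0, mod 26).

OXHOHKKVE

The inverse of 9 mod 26 is 3, since 9·3=27≡1. Apply D(y)=3·(y−16) mod 26:
M(12): 3·(12−16)=-12≡14 → O
P(15): 3·(15−16)=-3≡23 → X
B(1): 3·(1−16)=-45≡7 → H
M(12): 3·(12−16)=-12≡14 → O
B(1): 3·(1−16)=-45≡7 → H
C(2): 3·(2−16)=-42≡10 → K
C(2): 3·(2−16)=-42≡10 → K
X(23): 3·(23−16)=21 → V
A(0): 3·(0−16)=-48≡4 → E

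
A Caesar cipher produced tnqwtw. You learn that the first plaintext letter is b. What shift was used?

18

From the crib: t(19)−b(1)=18, so the shift is 18.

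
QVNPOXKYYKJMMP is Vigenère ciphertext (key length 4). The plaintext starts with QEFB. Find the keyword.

Subtract each crib letter from the matching ciphertext letter (mod 26):
Q(16)−Q(16)=0 → A
V(21)−E(4)=17 → R
N(13)−F(5)=8 → I
P(15)−B(1)=14 → O

ARIO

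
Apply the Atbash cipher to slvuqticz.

s(18) → h(7)
l(11) → o(14)
v(21) → e(4)
u(20) → f(5)
q(16) → j(9)
t(19) → g(6)
i(8) → r(17)
c(2) → x(23)
z(25) → a(0)

hoefjgrxa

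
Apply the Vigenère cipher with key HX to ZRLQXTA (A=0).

GOSNEQH

Repeat the key across the message: HXHXHXH
Z(25)+H(7): 32≡6 → G
R(17)+X(23): 40≡14 → O
L(11)+H(7): 18 → S
Q(16)+X(23): 39≡13 → N
X(23)+H(7): 30≡4 → E
T(19)+X(23): 42≡16 → Q
A(0)+H(7): 7 → H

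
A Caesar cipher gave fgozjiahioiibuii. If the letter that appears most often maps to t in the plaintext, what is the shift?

15

The most frequent ciphertext letter is i (appears 6 times).
i is position 8; t is position 19.
Shift = -11≡15.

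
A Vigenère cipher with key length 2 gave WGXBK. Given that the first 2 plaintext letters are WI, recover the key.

AY

Subtract each crib letter from the matching ciphertext letter (mod 26):
W(22)−W(22)=0 → A
G(6)−I(8)=-2≡24 → Y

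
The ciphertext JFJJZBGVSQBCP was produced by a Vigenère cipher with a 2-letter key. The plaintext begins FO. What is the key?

ER

Subtract each crib letter from the matching ciphertext letter (mod 26):
J(9)−F(5)=4 → E
F(5)−O(14)=-9≡17 → R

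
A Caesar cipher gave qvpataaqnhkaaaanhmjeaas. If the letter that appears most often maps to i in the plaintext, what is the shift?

The most frequent ciphertext letter is a (appears 9 times).
a is position 0; i is position 8.
Shift = -8≡18.

18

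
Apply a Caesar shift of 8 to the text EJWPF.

E(4): 4+8=12 → M
J(9): 9+8=17 → R
W(22): 22+8=30≡4 → E
P(15): 15+8=23 → X
F(5): 5+8=13 → N

MREXN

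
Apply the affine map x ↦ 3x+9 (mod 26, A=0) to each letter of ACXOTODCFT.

A(0): 3·0+9=9 → J
C(2): 3·2+9=15 → P
X(23): 3·23+9=78≡0 → A
O(14): 3·14+9=51≡25 → Z
T(19): 3·19+9=66≡14 → O
O(14): 3·14+9=51≡25 → Z
D(3): 3·3+9=18 → S
C(2): 3·2+9=15 → P
F(5): 3·5+9=24 → Y
T(19): 3·19+9=66≡14 → O

JPAZOZSPYO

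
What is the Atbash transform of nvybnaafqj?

mebymzzujq

n(13) → m(12)
v(21) → e(4)
y(24) → b(1)
b(1) → y(24)
n(13) → m(12)
a(0) → z(25)
a(0) → z(25)
f(5) → u(20)
q(16) → j(9)
j(9) → q(16)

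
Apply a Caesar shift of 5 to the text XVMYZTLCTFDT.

X(23): 23+5=28≡2 → C
V(21): 21+5=26≡0 → A
M(12): 12+5=17 → R
Y(24): 24+5=29≡3 → D
Z(25): 25+5=30≡4 → E
T(19): 19+5=24 → Y
L(11): 11+5=16 → Q
C(2): 2+5=7 → H
T(19): 19+5=24 → Y
F(5): 5+5=10 → K
D(3): 3+5=8 → I
T(19): 19+5=24 → Y

CARDEYQHYKIY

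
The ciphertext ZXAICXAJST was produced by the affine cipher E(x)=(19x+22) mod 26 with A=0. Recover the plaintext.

The inverse of 19 mod 26 is 11, since 19·11=209≡1. Apply D(y)=11·(y−22) mod 26:
Z(25): 11·(25−22)=33≡7 → H
X(23): 11·(23−22)=11 → L
A(0): 11·(0−22)=-242≡18 → S
I(8): 11·(8−22)=-154≡2 → C
C(2): 11·(2−22)=-220≡14 → O
X(23): 11·(23−22)=11 → L
A(0): 11·(0−22)=-242≡18 → S
J(9): 11·(9−22)=-143≡13 → N
S(18): 11·(18−22)=-44≡8 → I
T(19): 11·(19−22)=-33≡19 → T

HLSCOLSNIT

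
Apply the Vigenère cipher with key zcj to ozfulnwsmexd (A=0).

nbotnwvuvdzm

Repeat the key across the message: zcjzcjzcjzcj
o(14)+z(25): 39≡13 → n
z(25)+c(2): 27≡1 → b
f(5)+j(9): 14 → o
u(20)+z(25): 45≡19 → t
l(11)+c(2): 13 → n
n(13)+j(9): 22 → w
w(22)+z(25): 47≡21 → v
s(18)+c(2): 20 → u
m(12)+j(9): 21 → v
e(4)+z(25): 29≡3 → d
x(23)+c(2): 25 → z
d(3)+j(9): 12 → m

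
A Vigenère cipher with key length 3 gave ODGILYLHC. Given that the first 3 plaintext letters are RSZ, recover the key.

XLH

Subtract each crib letter from the matching ciphertext letter (mod 26):
O(14)−R(17)=-3≡23 → X
D(3)−S(18)=-15≡11 → L
G(6)−Z(25)=-19≡7 → H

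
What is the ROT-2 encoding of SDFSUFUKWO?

UFHUWHWMYQ

S(18): 18+2=20 → U
D(3): 3+2=5 → F
F(5): 5+2=7 → H
S(18): 18+2=20 → U
U(20): 20+2=22 → W
F(5): 5+2=7 → H
U(20): 20+2=22 → W
K(10): 10+2=12 → M
W(22): 22+2=24 → Y
O(14): 14+2=16 → Q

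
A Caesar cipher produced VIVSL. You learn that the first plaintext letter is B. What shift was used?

From the crib: V(21)−B(1)=20, so the shift is 20.

20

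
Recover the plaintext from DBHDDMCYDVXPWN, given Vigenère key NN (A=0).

Repeat the key across the ciphertext: NNNNNNNNNNNNNN
D(3)−N(13): -10≡16 → Q
B(1)−N(13): -12≡14 → O
H(7)−N(13): -6≡20 → U
D(3)−N(13): -10≡16 → Q
D(3)−N(13): -10≡16 → Q
M(12)−N(13): -1≡25 → Z
C(2)−N(13): -11≡15 → P
Y(24)−N(13): 11 → L
D(3)−N(13): -10≡16 → Q
V(21)−N(13): 8 → I
X(23)−N(13): 10 → K
P(15)−N(13): 2 → C
W(22)−N(13): 9 → J
N(13)−N(13): 0 → A

QOUQQZPLQIKCJA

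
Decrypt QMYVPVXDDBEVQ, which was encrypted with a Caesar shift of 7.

JFROIOQWWUXOJ

Q(16): 16−7=9 → J
M(12): 12−7=5 → F
Y(24): 24−7=17 → R
V(21): 21−7=14 → O
P(15): 15−7=8 → I
V(21): 21−7=14 → O
X(23): 23−7=16 → Q
D(3): 3−7=-4≡22 → W
D(3): 3−7=-4≡22 → W
B(1): 1−7=-6≡20 → U
E(4): 4−7=-3≡23 → X
V(21): 21−7=14 → O
Q(16): 16−7=9 → J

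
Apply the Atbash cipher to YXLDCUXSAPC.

BCOWXFCHZKX

Y(24) → B(1)
X(23) → C(2)
L(11) → O(14)
D(3) → W(22)
C(2) → X(23)
U(20) → F(5)
X(23) → C(2)
S(18) → H(7)
A(0) → Z(25)
P(15) → K(10)
C(2) → X(23)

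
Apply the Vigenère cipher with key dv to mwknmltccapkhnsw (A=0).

Repeat the key across the message: dvdvdvdvdvdvdvdv
m(12)+d(3): 15 → p
w(22)+v(21): 43≡17 → r
k(10)+d(3): 13 → n
n(13)+v(21): 34≡8 → i
m(12)+d(3): 15 → p
l(11)+v(21): 32≡6 → g
t(19)+d(3): 22 → w
c(2)+v(21): 23 → x
c(2)+d(3): 5 → f
a(0)+v(21): 21 → v
p(15)+d(3): 18 → s
k(10)+v(21): 31≡5 → f
h(7)+d(3): 10 → k
n(13)+v(21): 34≡8 → i
s(18)+d(3): 21 → v
w(22)+v(21): 43≡17 → r

prnipgwxfvsfkivr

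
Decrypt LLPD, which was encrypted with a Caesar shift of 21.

QQUI

L(11): 11−21=-10≡16 → Q
L(11): 11−21=-10≡16 → Q
P(15): 15−21=-6≡20 → U
D(3): 3−21=-18≡8 → I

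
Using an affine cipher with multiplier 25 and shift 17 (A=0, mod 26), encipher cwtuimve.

pvyxjfwn

c(2): 25·2+17=67≡15 → p
w(22): 25·22+17=567≡21 → v
t(19): 25·19+17=492≡24 → y
u(20): 25·20+17=517≡23 → x
i(8): 25·8+17=217≡9 → j
m(12): 25·12+17=317≡5 → f
v(21): 25·21+17=542≡22 → w
e(4): 25·4+17=117≡13 → n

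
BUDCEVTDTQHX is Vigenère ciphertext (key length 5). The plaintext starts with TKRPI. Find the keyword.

IKMNW

Subtract each crib letter from the matching ciphertext letter (mod 26):
B(1)−T(19)=-18≡8 → I
U(20)−K(10)=10 → K
D(3)−R(17)=-14≡12 → M
C(2)−P(15)=-13≡13 → N
E(4)−I(8)=-4≡22 → W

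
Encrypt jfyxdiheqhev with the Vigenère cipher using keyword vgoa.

Repeat the key across the message: vgoavgoavgoa
j(9)+v(21): 30≡4 → e
f(5)+g(6): 11 → l
y(24)+o(14): 38≡12 → m
x(23)+a(0): 23 → x
d(3)+v(21): 24 → y
i(8)+g(6): 14 → o
h(7)+o(14): 21 → v
e(4)+a(0): 4 → e
q(16)+v(21): 37≡11 → l
h(7)+g(6): 13 → n
e(4)+o(14): 18 → s
v(21)+a(0): 21 → v

elmxyovelnsv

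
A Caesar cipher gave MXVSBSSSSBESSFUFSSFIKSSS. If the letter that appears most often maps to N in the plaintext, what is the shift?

5

The most frequent ciphertext letter is S (appears 12 times).
S is position 18; N is position 13.
Shift = 5.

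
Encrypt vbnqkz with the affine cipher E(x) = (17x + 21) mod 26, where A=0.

v(21): 17·21+21=378≡14 → o
b(1): 17·1+21=38≡12 → m
n(13): 17·13+21=242≡8 → i
q(16): 17·16+21=293≡7 → h
k(10): 17·10+21=191≡9 → j
z(25): 17·25+21=446≡4 → e

omihje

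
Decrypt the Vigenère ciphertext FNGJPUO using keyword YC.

Repeat the key across the ciphertext: YCYCYCY
F(5)−Y(24): -19≡7 → H
N(13)−C(2): 11 → L
G(6)−Y(24): -18≡8 → I
J(9)−C(2): 7 → H
P(15)−Y(24): -9≡17 → R
U(20)−C(2): 18 → S
O(14)−Y(24): -10≡16 → Q

HLIHRSQ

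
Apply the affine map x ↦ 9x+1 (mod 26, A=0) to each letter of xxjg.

aaed

x(23): 9·23+1=208≡0 → a
x(23): 9·23+1=208≡0 → a
j(9): 9·9+1=82≡4 → e
g(6): 9·6+1=55≡3 → d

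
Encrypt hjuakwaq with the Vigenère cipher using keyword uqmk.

bzgkemma

Repeat the key across the message: uqmkuqmk
h(7)+u(20): 27≡1 → b
j(9)+q(16): 25 → z
u(20)+m(12): 32≡6 → g
a(0)+k(10): 10 → k
k(10)+u(20): 30≡4 → e
w(22)+q(16): 38≡12 → m
a(0)+m(12): 12 → m
q(16)+k(10): 26≡0 → a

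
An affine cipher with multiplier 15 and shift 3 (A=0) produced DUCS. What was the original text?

The inverse of 15 mod 26 is 7, since 15·7=105≡1. Apply D(y)=7·(y−3) mod 26:
D(3): 7·(3−3)=0 → A
U(20): 7·(20−3)=119≡15 → P
C(2): 7·(2−3)=-7≡19 → T
S(18): 7·(18−3)=105≡1 → B

APTB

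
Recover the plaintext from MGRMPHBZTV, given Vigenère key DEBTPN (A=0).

JCQTAUYVSC

Repeat the key across the ciphertext: DEBTPNDEBT
M(12)−D(3): 9 → J
G(6)−E(4): 2 → C
R(17)−B(1): 16 → Q
M(12)−T(19): -7≡19 → T
P(15)−P(15): 0 → A
H(7)−N(13): -6≡20 → U
B(1)−D(3): -2≡24 → Y
Z(25)−E(4): 21 → V
T(19)−B(1): 18 → S
V(21)−T(19): 2 → C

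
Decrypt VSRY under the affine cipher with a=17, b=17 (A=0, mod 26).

OXAF

The inverse of 17 mod 26 is 23, since 17·23=391≡1. Apply D(y)=23·(y−17) mod 26:
V(21): 23·(21−17)=92≡14 → O
S(18): 23·(18−17)=23 → X
R(17): 23·(17−17)=0 → A
Y(24): 23·(24−17)=161≡5 → F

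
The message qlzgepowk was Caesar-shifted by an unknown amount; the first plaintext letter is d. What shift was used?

13

From the crib: q(16)−d(3)=13, so the shift is 13.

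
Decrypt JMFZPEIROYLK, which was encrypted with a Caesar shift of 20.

J(9): 9−20=-11≡15 → P
M(12): 12−20=-8≡18 → S
F(5): 5−20=-15≡11 → L
Z(25): 25−20=5 → F
P(15): 15−20=-5≡21 → V
E(4): 4−20=-16≡10 → K
I(8): 8−20=-12≡14 → O
R(17): 17−20=-3≡23 → X
O(14): 14−20=-6≡20 → U
Y(24): 24−20=4 → E
L(11): 11−20=-9≡17 → R
K(10): 10−20=-10≡16 → Q

PSLFVKOXUERQ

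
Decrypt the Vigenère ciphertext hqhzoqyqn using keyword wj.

lhlqshchr

Repeat the key across the ciphertext: wjwjwjwjw
h(7)−w(22): -15≡11 → l
q(16)−j(9): 7 → h
h(7)−w(22): -15≡11 → l
z(25)−j(9): 16 → q
o(14)−w(22): -8≡18 → s
q(16)−j(9): 7 → h
y(24)−w(22): 2 → c
q(16)−j(9): 7 → h
n(13)−w(22): -9≡17 → r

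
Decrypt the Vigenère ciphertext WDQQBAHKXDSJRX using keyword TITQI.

DVXATHZRHVZBYH

Repeat the key across the ciphertext: TITQITITQITITQ
W(22)−T(19): 3 → D
D(3)−I(8): -5≡21 → V
Q(16)−T(19): -3≡23 → X
Q(16)−Q(16): 0 → A
B(1)−I(8): -7≡19 → T
A(0)−T(19): -19≡7 → H
H(7)−I(8): -1≡25 → Z
K(10)−T(19): -9≡17 → R
X(23)−Q(16): 7 → H
D(3)−I(8): -5≡21 → V
S(18)−T(19): -1≡25 → Z
J(9)−I(8): 1 → B
R(17)−T(19): -2≡24 → Y
X(23)−Q(16): 7 → H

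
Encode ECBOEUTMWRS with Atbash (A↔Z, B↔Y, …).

E(4) → V(21)
C(2) → X(23)
B(1) → Y(24)
O(14) → L(11)
E(4) → V(21)
U(20) → F(5)
T(19) → G(6)
M(12) → N(13)
W(22) → D(3)
R(17) → I(8)
S(18) → H(7)

VXYLVFGNDIH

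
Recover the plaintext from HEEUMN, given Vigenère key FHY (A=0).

CXGPFP

Repeat the key across the ciphertext: FHYFHY
H(7)−F(5): 2 → C
E(4)−H(7): -3≡23 → X
E(4)−Y(24): -20≡6 → G
U(20)−F(5): 15 → P
M(12)−H(7): 5 → F
N(13)−Y(24): -11≡15 → P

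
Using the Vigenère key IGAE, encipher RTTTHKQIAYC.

Repeat the key across the message: IGAEIGAEIGA
R(17)+I(8): 25 → Z
T(19)+G(6): 25 → Z
T(19)+A(0): 19 → T
T(19)+E(4): 23 → X
H(7)+I(8): 15 → P
K(10)+G(6): 16 → Q
Q(16)+A(0): 16 → Q
I(8)+E(4): 12 → M
A(0)+I(8): 8 → I
Y(24)+G(6): 30≡4 → E
C(2)+A(0): 2 → C

ZZTXPQQMIEC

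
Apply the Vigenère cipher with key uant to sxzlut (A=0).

mxmeot

Repeat the key across the message: uantua
s(18)+u(20): 38≡12 → m
x(23)+a(0): 23 → x
z(25)+n(13): 38≡12 → m
l(11)+t(19): 30≡4 → e
u(20)+u(20): 40≡14 → o
t(19)+a(0): 19 → t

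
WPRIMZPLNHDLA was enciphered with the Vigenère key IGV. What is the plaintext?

Repeat the key across the ciphertext: IGVIGVIGVIGVI
W(22)−I(8): 14 → O
P(15)−G(6): 9 → J
R(17)−V(21): -4≡22 → W
I(8)−I(8): 0 → A
M(12)−G(6): 6 → G
Z(25)−V(21): 4 → E
P(15)−I(8): 7 → H
L(11)−G(6): 5 → F
N(13)−V(21): -8≡18 → S
H(7)−I(8): -1≡25 → Z
D(3)−G(6): -3≡23 → X
L(11)−V(21): -10≡16 → Q
A(0)−I(8): -8≡18 → S

OJWAGEHFSZXQS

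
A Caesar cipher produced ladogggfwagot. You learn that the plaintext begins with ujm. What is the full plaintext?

ujmxpppofjpxc

From the crib: l(11)−u(20)=-9≡17, so the shift is 17.
Subtract 17 from each ciphertext letter:
l(11): 11−17=-6≡20 → u
a(0): 0−17=-17≡9 → j
d(3): 3−17=-14≡12 → m
o(14): 14−17=-3≡23 → x
g(6): 6−17=-11≡15 → p
g(6): 6−17=-11≡15 → p
g(6): 6−17=-11≡15 → p
f(5): 5−17=-12≡14 → o
w(22): 22−17=5 → f
a(0): 0−17=-17≡9 → j
g(6): 6−17=-11≡15 → p
o(14): 14−17=-3≡23 → x
t(19): 19−17=2 → c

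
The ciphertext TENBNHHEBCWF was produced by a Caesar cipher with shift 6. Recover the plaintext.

NYHVHBBYVWQZ

T(19): 19−6=13 → N
E(4): 4−6=-2≡24 → Y
N(13): 13−6=7 → H
B(1): 1−6=-5≡21 → V
N(13): 13−6=7 → H
H(7): 7−6=1 → B
H(7): 7−6=1 → B
E(4): 4−6=-2≡24 → Y
B(1): 1−6=-5≡21 → V
C(2): 2−6=-4≡22 → W
W(22): 22−6=16 → Q
F(5): 5−6=-1≡25 → Z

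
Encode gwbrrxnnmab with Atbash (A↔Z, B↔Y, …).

tdyiicmmnzy

g(6) → t(19)
w(22) → d(3)
b(1) → y(24)
r(17) → i(8)
r(17) → i(8)
x(23) → c(2)
n(13) → m(12)
n(13) → m(12)
m(12) → n(13)
a(0) → z(25)
b(1) → y(24)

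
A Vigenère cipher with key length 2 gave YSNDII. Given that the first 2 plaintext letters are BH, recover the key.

XL

Subtract each crib letter from the matching ciphertext letter (mod 26):
Y(24)−B(1)=23 → X
S(18)−H(7)=11 → L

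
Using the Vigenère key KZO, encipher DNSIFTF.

Repeat the key across the message: KZOKZOK
D(3)+K(10): 13 → N
N(13)+Z(25): 38≡12 → M
S(18)+O(14): 32≡6 → G
I(8)+K(10): 18 → S
F(5)+Z(25): 30≡4 → E
T(19)+O(14): 33≡7 → H
F(5)+K(10): 15 → P

NMGSEHP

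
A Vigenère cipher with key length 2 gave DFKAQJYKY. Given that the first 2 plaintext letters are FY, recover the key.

YH

Subtract each crib letter from the matching ciphertext letter (mod 26):
D(3)−F(5)=-2≡24 → Y
F(5)−Y(24)=-19≡7 → H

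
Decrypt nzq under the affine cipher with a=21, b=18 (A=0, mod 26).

The inverse of 21 mod 26 is 5, since 21·5=105≡1. Apply D(y)=5·(y−18) mod 26:
n(13): 5·(13−18)=-25≡1 → b
z(25): 5·(25−18)=35≡9 → j
q(16): 5·(16−18)=-10≡16 → q

bjq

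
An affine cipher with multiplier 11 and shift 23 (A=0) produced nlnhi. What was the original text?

sgsib

The inverse of 11 mod 26 is 19, since 11·19=209≡1. Apply D(y)=19·(y−23) mod 26:
n(13): 19·(13−23)=-190≡18 → s
l(11): 19·(11−23)=-228≡6 → g
n(13): 19·(13−23)=-190≡18 → s
h(7): 19·(7−23)=-304≡8 → i
i(8): 19·(8−23)=-285≡1 → b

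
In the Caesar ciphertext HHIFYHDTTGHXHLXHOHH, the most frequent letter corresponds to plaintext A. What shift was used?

The most frequent ciphertext letter is H (appears 8 times).
H is position 7; A is position 0.
Shift = 7.

7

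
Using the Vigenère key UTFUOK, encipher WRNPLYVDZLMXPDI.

Repeat the key across the message: UTFUOKUTFUOKUTF
W(22)+U(20): 42≡16 → Q
R(17)+T(19): 36≡10 → K
N(13)+F(5): 18 → S
P(15)+U(20): 35≡9 → J
L(11)+O(14): 25 → Z
Y(24)+K(10): 34≡8 → I
V(21)+U(20): 41≡15 → P
D(3)+T(19): 22 → W
Z(25)+F(5): 30≡4 → E
L(11)+U(20): 31≡5 → F
M(12)+O(14): 26≡0 → A
X(23)+K(10): 33≡7 → H
P(15)+U(20): 35≡9 → J
D(3)+T(19): 22 → W
I(8)+F(5): 13 → N

QKSJZIPWEFAHJWN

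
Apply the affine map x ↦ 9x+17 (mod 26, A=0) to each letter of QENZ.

FBEI

Q(16): 9·16+17=161≡5 → F
E(4): 9·4+17=53≡1 → B
N(13): 9·13+17=134≡4 → E
Z(25): 9·25+17=242≡8 → I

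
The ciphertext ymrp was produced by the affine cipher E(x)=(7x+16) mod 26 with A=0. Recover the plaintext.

The inverse of 7 mod 26 is 15, since 7·15=105≡1. Apply D(y)=15·(y−16) mod 26:
y(24): 15·(24−16)=120≡16 → q
m(12): 15·(12−16)=-60≡18 → s
r(17): 15·(17−16)=15 → p
p(15): 15·(15−16)=-15≡11 → l

qspl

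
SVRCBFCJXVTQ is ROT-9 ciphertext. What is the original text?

JMITSWTAOMKH

S(18): 18−9=9 → J
V(21): 21−9=12 → M
R(17): 17−9=8 → I
C(2): 2−9=-7≡19 → T
B(1): 1−9=-8≡18 → S
F(5): 5−9=-4≡22 → W
C(2): 2−9=-7≡19 → T
J(9): 9−9=0 → A
X(23): 23−9=14 → O
V(21): 21−9=12 → M
T(19): 19−9=10 → K
Q(16): 16−9=7 → H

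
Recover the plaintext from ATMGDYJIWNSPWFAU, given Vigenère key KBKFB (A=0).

QSCBCOIYRMIOMAZK

Repeat the key across the ciphertext: KBKFBKBKFBKBKFBK
A(0)−K(10): -10≡16 → Q
T(19)−B(1): 18 → S
M(12)−K(10): 2 → C
G(6)−F(5): 1 → B
D(3)−B(1): 2 → C
Y(24)−K(10): 14 → O
J(9)−B(1): 8 → I
I(8)−K(10): -2≡24 → Y
W(22)−F(5): 17 → R
N(13)−B(1): 12 → M
S(18)−K(10): 8 → I
P(15)−B(1): 14 → O
W(22)−K(10): 12 → M
F(5)−F(5): 0 → A
A(0)−B(1): -1≡25 → Z
U(20)−K(10): 10 → K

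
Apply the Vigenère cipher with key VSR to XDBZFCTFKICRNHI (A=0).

Repeat the key across the message: VSRVSRVSRVSRVSR
X(23)+V(21): 44≡18 → S
D(3)+S(18): 21 → V
B(1)+R(17): 18 → S
Z(25)+V(21): 46≡20 → U
F(5)+S(18): 23 → X
C(2)+R(17): 19 → T
T(19)+V(21): 40≡14 → O
F(5)+S(18): 23 → X
K(10)+R(17): 27≡1 → B
I(8)+V(21): 29≡3 → D
C(2)+S(18): 20 → U
R(17)+R(17): 34≡8 → I
N(13)+V(21): 34≡8 → I
H(7)+S(18): 25 → Z
I(8)+R(17): 25 → Z

SVSUXTOXBDUIIZZ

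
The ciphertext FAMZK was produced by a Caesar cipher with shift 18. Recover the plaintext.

NIUHS

F(5): 5−18=-13≡13 → N
A(0): 0−18=-18≡8 → I
M(12): 12−18=-6≡20 → U
Z(25): 25−18=7 → H
K(10): 10−18=-8≡18 → S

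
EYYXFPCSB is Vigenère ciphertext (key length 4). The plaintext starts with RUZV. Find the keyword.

Subtract each crib letter from the matching ciphertext letter (mod 26):
E(4)−R(17)=-13≡13 → N
Y(24)−U(20)=4 → E
Y(24)−Z(25)=-1≡25 → Z
X(23)−V(21)=2 → C

NEZC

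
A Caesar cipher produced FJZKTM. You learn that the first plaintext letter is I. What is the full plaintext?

From the crib: F(5)−I(8)=-3≡23, so the shift is 23.
Subtract 23 from each ciphertext letter:
F(5): 5−23=-18≡8 → I
J(9): 9−23=-14≡12 → M
Z(25): 25−23=2 → C
K(10): 10−23=-13≡13 → N
T(19): 19−23=-4≡22 → W
M(12): 12−23=-11≡15 → P

IMCNWP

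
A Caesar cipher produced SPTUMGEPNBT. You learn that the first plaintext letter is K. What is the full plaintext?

KHLMEYWHFTL

From the crib: S(18)−K(10)=8, so the shift is 8.
Subtract 8 from each ciphertext letter:
S(18): 18−8=10 → K
P(15): 15−8=7 → H
T(19): 19−8=11 → L
U(20): 20−8=12 → M
M(12): 12−8=4 → E
G(6): 6−8=-2≡24 → Y
E(4): 4−8=-4≡22 → W
P(15): 15−8=7 → H
N(13): 13−8=5 → F
B(1): 1−8=-7≡19 → T
T(19): 19−8=11 → L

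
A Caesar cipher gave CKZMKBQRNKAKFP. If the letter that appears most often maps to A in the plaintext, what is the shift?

The most frequent ciphertext letter is K (appears 4 times).
K is position 10; A is position 0.
Shift = 10.

10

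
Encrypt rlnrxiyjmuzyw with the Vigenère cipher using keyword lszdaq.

Repeat the key across the message: lszdaqlszdaql
r(17)+l(11): 28≡2 → c
l(11)+s(18): 29≡3 → d
n(13)+z(25): 38≡12 → m
r(17)+d(3): 20 → u
x(23)+a(0): 23 → x
i(8)+q(16): 24 → y
y(24)+l(11): 35≡9 → j
j(9)+s(18): 27≡1 → b
m(12)+z(25): 37≡11 → l
u(20)+d(3): 23 → x
z(25)+a(0): 25 → z
y(24)+q(16): 40≡14 → o
w(22)+l(11): 33≡7 → h

cdmuxyjblxzoh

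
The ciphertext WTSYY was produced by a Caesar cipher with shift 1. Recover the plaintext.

VSRXX

W(22): 22−1=21 → V
T(19): 19−1=18 → S
S(18): 18−1=17 → R
Y(24): 24−1=23 → X
Y(24): 24−1=23 → X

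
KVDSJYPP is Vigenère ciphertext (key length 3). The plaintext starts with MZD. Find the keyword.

Subtract each crib letter from the matching ciphertext letter (mod 26):
K(10)−M(12)=-2≡24 → Y
V(21)−Z(25)=-4≡22 → W
D(3)−D(3)=0 → A

YWA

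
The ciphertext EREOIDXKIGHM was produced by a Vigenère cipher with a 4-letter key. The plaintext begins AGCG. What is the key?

Subtract each crib letter from the matching ciphertext letter (mod 26):
E(4)−A(0)=4 → E
R(17)−G(6)=11 → L
E(4)−C(2)=2 → C
O(14)−G(6)=8 → I

ELCI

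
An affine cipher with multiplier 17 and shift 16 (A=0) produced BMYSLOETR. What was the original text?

TMCUPGKRX

The inverse of 17 mod 26 is 23, since 17·23=391≡1. Apply D(y)=23·(y−16) mod 26:
B(1): 23·(1−16)=-345≡19 → T
M(12): 23·(12−16)=-92≡12 → M
Y(24): 23·(24−16)=184≡2 → C
S(18): 23·(18−16)=46≡20 → U
L(11): 23·(11−16)=-115≡15 → P
O(14): 23·(14−16)=-46≡6 → G
E(4): 23·(4−16)=-276≡10 → K
T(19): 23·(19−16)=69≡17 → R
R(17): 23·(17−16)=23 → X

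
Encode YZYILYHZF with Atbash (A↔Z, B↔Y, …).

Y(24) → B(1)
Z(25) → A(0)
Y(24) → B(1)
I(8) → R(17)
L(11) → O(14)
Y(24) → B(1)
H(7) → S(18)
Z(25) → A(0)
F(5) → U(20)

BABROBSAU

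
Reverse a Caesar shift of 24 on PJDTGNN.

P(15): 15−24=-9≡17 → R
J(9): 9−24=-15≡11 → L
D(3): 3−24=-21≡5 → F
T(19): 19−24=-5≡21 → V
G(6): 6−24=-18≡8 → I
N(13): 13−24=-11≡15 → P
N(13): 13−24=-11≡15 → P

RLFVIPP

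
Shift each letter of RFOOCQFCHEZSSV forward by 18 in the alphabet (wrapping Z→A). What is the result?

JXGGUIXUZWRKKN

R(17): 17+18=35≡9 → J
F(5): 5+18=23 → X
O(14): 14+18=32≡6 → G
O(14): 14+18=32≡6 → G
C(2): 2+18=20 → U
Q(16): 16+18=34≡8 → I
F(5): 5+18=23 → X
C(2): 2+18=20 → U
H(7): 7+18=25 → Z
E(4): 4+18=22 → W
Z(25): 25+18=43≡17 → R
S(18): 18+18=36≡10 → K
S(18): 18+18=36≡10 → K
V(21): 21+18=39≡13 → N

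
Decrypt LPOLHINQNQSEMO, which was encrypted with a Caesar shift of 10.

BFEBXYDGDGIUCE

L(11): 11−10=1 → B
P(15): 15−10=5 → F
O(14): 14−10=4 → E
L(11): 11−10=1 → B
H(7): 7−10=-3≡23 → X
I(8): 8−10=-2≡24 → Y
N(13): 13−10=3 → D
Q(16): 16−10=6 → G
N(13): 13−10=3 → D
Q(16): 16−10=6 → G
S(18): 18−10=8 → I
E(4): 4−10=-6≡20 → U
M(12): 12−10=2 → C
O(14): 14−10=4 → E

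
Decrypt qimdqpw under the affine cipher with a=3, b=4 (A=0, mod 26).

ekurevg

The inverse of 3 mod 26 is 9, since 3·9=27≡1. Apply D(y)=9·(y−4) mod 26:
q(16): 9·(16−4)=108≡4 → e
i(8): 9·(8−4)=36≡10 → k
m(12): 9·(12−4)=72≡20 → u
d(3): 9·(3−4)=-9≡17 → r
q(16): 9·(16−4)=108≡4 → e
p(15): 9·(15−4)=99≡21 → v
w(22): 9·(22−4)=162≡6 → g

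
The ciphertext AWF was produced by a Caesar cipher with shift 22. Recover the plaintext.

EAJ

A(0): 0−22=-22≡4 → E
W(22): 22−22=0 → A
F(5): 5−22=-17≡9 → J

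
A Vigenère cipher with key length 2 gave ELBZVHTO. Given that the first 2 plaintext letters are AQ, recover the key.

EV

Subtract each crib letter from the matching ciphertext letter (mod 26):
E(4)−A(0)=4 → E
L(11)−Q(16)=-5≡21 → V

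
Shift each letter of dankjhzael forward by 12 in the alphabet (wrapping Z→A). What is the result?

pmzwvtlmqx

d(3): 3+12=15 → p
a(0): 0+12=12 → m
n(13): 13+12=25 → z
k(10): 10+12=22 → w
j(9): 9+12=21 → v
h(7): 7+12=19 → t
z(25): 25+12=37≡11 → l
a(0): 0+12=12 → m
e(4): 4+12=16 → q
l(11): 11+12=23 → x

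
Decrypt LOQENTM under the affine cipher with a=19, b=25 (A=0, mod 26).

The inverse of 19 mod 26 is 11, since 19·11=209≡1. Apply D(y)=11·(y−25) mod 26:
L(11): 11·(11−25)=-154≡2 → C
O(14): 11·(14−25)=-121≡9 → J
Q(16): 11·(16−25)=-99≡5 → F
E(4): 11·(4−25)=-231≡3 → D
N(13): 11·(13−25)=-132≡24 → Y
T(19): 11·(19−25)=-66≡12 → M
M(12): 11·(12−25)=-143≡13 → N

CJFDYMN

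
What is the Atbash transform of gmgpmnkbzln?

g(6) → t(19)
m(12) → n(13)
g(6) → t(19)
p(15) → k(10)
m(12) → n(13)
n(13) → m(12)
k(10) → p(15)
b(1) → y(24)
z(25) → a(0)
l(11) → o(14)
n(13) → m(12)

tntknmpyaom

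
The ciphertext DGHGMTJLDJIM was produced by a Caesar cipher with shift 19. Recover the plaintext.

KNONTAQSKQPT

D(3): 3−19=-16≡10 → K
G(6): 6−19=-13≡13 → N
H(7): 7−19=-12≡14 → O
G(6): 6−19=-13≡13 → N
M(12): 12−19=-7≡19 → T
T(19): 19−19=0 → A
J(9): 9−19=-10≡16 → Q
L(11): 11−19=-8≡18 → S
D(3): 3−19=-16≡10 → K
J(9): 9−19=-10≡16 → Q
I(8): 8−19=-11≡15 → P
M(12): 12−19=-7≡19 → T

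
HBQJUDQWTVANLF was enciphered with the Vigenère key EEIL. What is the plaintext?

DXIYQZILPRSCHB

Repeat the key across the ciphertext: EEILEEILEEILEE
H(7)−E(4): 3 → D
B(1)−E(4): -3≡23 → X
Q(16)−I(8): 8 → I
J(9)−L(11): -2≡24 → Y
U(20)−E(4): 16 → Q
D(3)−E(4): -1≡25 → Z
Q(16)−I(8): 8 → I
W(22)−L(11): 11 → L
T(19)−E(4): 15 → P
V(21)−E(4): 17 → R
A(0)−I(8): -8≡18 → S
N(13)−L(11): 2 → C
L(11)−E(4): 7 → H
F(5)−E(4): 1 → B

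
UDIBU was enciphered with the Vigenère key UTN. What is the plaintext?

Repeat the key across the ciphertext: UTNUT
U(20)−U(20): 0 → A
D(3)−T(19): -16≡10 → K
I(8)−N(13): -5≡21 → V
B(1)−U(20): -19≡7 → H
U(20)−T(19): 1 → B

AKVHB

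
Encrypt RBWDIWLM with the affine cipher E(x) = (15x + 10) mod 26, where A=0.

FZCDACTI

R(17): 15·17+10=265≡5 → F
B(1): 15·1+10=25 → Z
W(22): 15·22+10=340≡2 → C
D(3): 15·3+10=55≡3 → D
I(8): 15·8+10=130≡0 → A
W(22): 15·22+10=340≡2 → C
L(11): 15·11+10=175≡19 → T
M(12): 15·12+10=190≡8 → I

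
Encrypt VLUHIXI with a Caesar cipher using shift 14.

JZIVWLW

V(21): 21+14=35≡9 → J
L(11): 11+14=25 → Z
U(20): 20+14=34≡8 → I
H(7): 7+14=21 → V
I(8): 8+14=22 → W
X(23): 23+14=37≡11 → L
I(8): 8+14=22 → W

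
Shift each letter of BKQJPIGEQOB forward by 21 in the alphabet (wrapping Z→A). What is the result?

WFLEKDBZLJW

B(1): 1+21=22 → W
K(10): 10+21=31≡5 → F
Q(16): 16+21=37≡11 → L
J(9): 9+21=30≡4 → E
P(15): 15+21=36≡10 → K
I(8): 8+21=29≡3 → D
G(6): 6+21=27≡1 → B
E(4): 4+21=25 → Z
Q(16): 16+21=37≡11 → L
O(14): 14+21=35≡9 → J
B(1): 1+21=22 → W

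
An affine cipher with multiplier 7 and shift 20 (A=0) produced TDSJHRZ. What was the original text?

The inverse of 7 mod 26 is 15, since 7·15=105≡1. Apply D(y)=15·(y−20) mod 26:
T(19): 15·(19−20)=-15≡11 → L
D(3): 15·(3−20)=-255≡5 → F
S(18): 15·(18−20)=-30≡22 → W
J(9): 15·(9−20)=-165≡17 → R
H(7): 15·(7−20)=-195≡13 → N
R(17): 15·(17−20)=-45≡7 → H
Z(25): 15·(25−20)=75≡23 → X

LFWRNHX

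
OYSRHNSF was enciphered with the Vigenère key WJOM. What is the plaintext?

SPEFLEET

Repeat the key across the ciphertext: WJOMWJOM
O(14)−W(22): -8≡18 → S
Y(24)−J(9): 15 → P
S(18)−O(14): 4 → E
R(17)−M(12): 5 → F
H(7)−W(22): -15≡11 → L
N(13)−J(9): 4 → E
S(18)−O(14): 4 → E
F(5)−M(12): -7≡19 → T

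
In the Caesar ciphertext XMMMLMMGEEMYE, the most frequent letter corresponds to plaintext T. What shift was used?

The most frequent ciphertext letter is M (appears 6 times).
M is position 12; T is position 19.
Shift = -7≡19.

19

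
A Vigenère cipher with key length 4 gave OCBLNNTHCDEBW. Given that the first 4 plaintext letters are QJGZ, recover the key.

YTVM

Subtract each crib letter from the matching ciphertext letter (mod 26):
O(14)−Q(16)=-2≡24 → Y
C(2)−J(9)=-7≡19 → T
B(1)−G(6)=-5≡21 → V
L(11)−Z(25)=-14≡12 → M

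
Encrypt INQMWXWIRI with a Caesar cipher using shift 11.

I(8): 8+11=19 → T
N(13): 13+11=24 → Y
Q(16): 16+11=27≡1 → B
M(12): 12+11=23 → X
W(22): 22+11=33≡7 → H
X(23): 23+11=34≡8 → I
W(22): 22+11=33≡7 → H
I(8): 8+11=19 → T
R(17): 17+11=28≡2 → C
I(8): 8+11=19 → T

TYBXHIHTCT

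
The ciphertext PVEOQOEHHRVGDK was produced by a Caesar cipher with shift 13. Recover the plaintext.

P(15): 15−13=2 → C
V(21): 21−13=8 → I
E(4): 4−13=-9≡17 → R
O(14): 14−13=1 → B
Q(16): 16−13=3 → D
O(14): 14−13=1 → B
E(4): 4−13=-9≡17 → R
H(7): 7−13=-6≡20 → U
H(7): 7−13=-6≡20 → U
R(17): 17−13=4 → E
V(21): 21−13=8 → I
G(6): 6−13=-7≡19 → T
D(3): 3−13=-10≡16 → Q
K(10): 10−13=-3≡23 → X

CIRBDBRUUEITQX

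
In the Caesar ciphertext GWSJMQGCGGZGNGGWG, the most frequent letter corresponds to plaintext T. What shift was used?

13

The most frequent ciphertext letter is G (appears 8 times).
G is position 6; T is position 19.
Shift = -13≡13.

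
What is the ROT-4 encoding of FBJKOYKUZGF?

JFNOSCOYDKJ

F(5): 5+4=9 → J
B(1): 1+4=5 → F
J(9): 9+4=13 → N
K(10): 10+4=14 → O
O(14): 14+4=18 → S
Y(24): 24+4=28≡2 → C
K(10): 10+4=14 → O
U(20): 20+4=24 → Y
Z(25): 25+4=29≡3 → D
G(6): 6+4=10 → K
F(5): 5+4=9 → J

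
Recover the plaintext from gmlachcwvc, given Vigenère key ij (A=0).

Repeat the key across the ciphertext: ijijijijij
g(6)−i(8): -2≡24 → y
m(12)−j(9): 3 → d
l(11)−i(8): 3 → d
a(0)−j(9): -9≡17 → r
c(2)−i(8): -6≡20 → u
h(7)−j(9): -2≡24 → y
c(2)−i(8): -6≡20 → u
w(22)−j(9): 13 → n
v(21)−i(8): 13 → n
c(2)−j(9): -7≡19 → t

yddruyunnt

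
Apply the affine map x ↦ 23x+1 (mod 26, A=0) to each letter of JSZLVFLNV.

AZEUQMUOQ

J(9): 23·9+1=208≡0 → A
S(18): 23·18+1=415≡25 → Z
Z(25): 23·25+1=576≡4 → E
L(11): 23·11+1=254≡20 → U
V(21): 23·21+1=484≡16 → Q
F(5): 23·5+1=116≡12 → M
L(11): 23·11+1=254≡20 → U
N(13): 23·13+1=300≡14 → O
V(21): 23·21+1=484≡16 → Q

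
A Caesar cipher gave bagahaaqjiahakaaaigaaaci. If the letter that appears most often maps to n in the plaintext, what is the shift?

The most frequent ciphertext letter is a (appears 12 times).
a is position 0; n is position 13.
Shift = -13≡13.

13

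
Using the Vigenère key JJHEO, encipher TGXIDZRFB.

Repeat the key across the message: JJHEOJJHE
T(19)+J(9): 28≡2 → C
G(6)+J(9): 15 → P
X(23)+H(7): 30≡4 → E
I(8)+E(4): 12 → M
D(3)+O(14): 17 → R
Z(25)+J(9): 34≡8 → I
R(17)+J(9): 26≡0 → A
F(5)+H(7): 12 → M
B(1)+E(4): 5 → F

CPEMRIAMF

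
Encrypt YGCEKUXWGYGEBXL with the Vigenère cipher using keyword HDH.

FJJLNBEZNFJLIAS

Repeat the key across the message: HDHHDHHDHHDHHDH
Y(24)+H(7): 31≡5 → F
G(6)+D(3): 9 → J
C(2)+H(7): 9 → J
E(4)+H(7): 11 → L
K(10)+D(3): 13 → N
U(20)+H(7): 27≡1 → B
X(23)+H(7): 30≡4 → E
W(22)+D(3): 25 → Z
G(6)+H(7): 13 → N
Y(24)+H(7): 31≡5 → F
G(6)+D(3): 9 → J
E(4)+H(7): 11 → L
B(1)+H(7): 8 → I
X(23)+D(3): 26≡0 → A
L(11)+H(7): 18 → S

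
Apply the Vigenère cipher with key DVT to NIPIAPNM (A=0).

QDILVIQH

Repeat the key across the message: DVTDVTDV
N(13)+D(3): 16 → Q
I(8)+V(21): 29≡3 → D
P(15)+T(19): 34≡8 → I
I(8)+D(3): 11 → L
A(0)+V(21): 21 → V
P(15)+T(19): 34≡8 → I
N(13)+D(3): 16 → Q
M(12)+V(21): 33≡7 → H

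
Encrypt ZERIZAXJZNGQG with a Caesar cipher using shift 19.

SXKBSTQCSGZJZ

Z(25): 25+19=44≡18 → S
E(4): 4+19=23 → X
R(17): 17+19=36≡10 → K
I(8): 8+19=27≡1 → B
Z(25): 25+19=44≡18 → S
A(0): 0+19=19 → T
X(23): 23+19=42≡16 → Q
J(9): 9+19=28≡2 → C
Z(25): 25+19=44≡18 → S
N(13): 13+19=32≡6 → G
G(6): 6+19=25 → Z
Q(16): 16+19=35≡9 → J
G(6): 6+19=25 → Z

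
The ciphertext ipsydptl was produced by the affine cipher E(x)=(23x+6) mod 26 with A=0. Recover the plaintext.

ixwubxnh

The inverse of 23 mod 26 is 17, since 23·17=391≡1. Apply D(y)=17·(y−6) mod 26:
i(8): 17·(8−6)=34≡8 → i
p(15): 17·(15−6)=153≡23 → x
s(18): 17·(18−6)=204≡22 → w
y(24): 17·(24−6)=306≡20 → u
d(3): 17·(3−6)=-51≡1 → b
p(15): 17·(15−6)=153≡23 → x
t(19): 17·(19−6)=221≡13 → n
l(11): 17·(11−6)=85≡7 → h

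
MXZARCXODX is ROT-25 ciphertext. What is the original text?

NYABSDYPEY

M(12): 12−25=-13≡13 → N
X(23): 23−25=-2≡24 → Y
Z(25): 25−25=0 → A
A(0): 0−25=-25≡1 → B
R(17): 17−25=-8≡18 → S
C(2): 2−25=-23≡3 → D
X(23): 23−25=-2≡24 → Y
O(14): 14−25=-11≡15 → P
D(3): 3−25=-22≡4 → E
X(23): 23−25=-2≡24 → Y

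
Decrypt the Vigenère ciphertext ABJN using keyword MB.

OAXM

Repeat the key across the ciphertext: MBMB
A(0)−M(12): -12≡14 → O
B(1)−B(1): 0 → A
J(9)−M(12): -3≡23 → X
N(13)−B(1): 12 → M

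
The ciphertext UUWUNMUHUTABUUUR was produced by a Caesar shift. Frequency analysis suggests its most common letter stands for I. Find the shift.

The most frequent ciphertext letter is U (appears 8 times).
U is position 20; I is position 8.
Shift = 12.

12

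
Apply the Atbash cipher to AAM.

A(0) → Z(25)
A(0) → Z(25)
M(12) → N(13)

ZZN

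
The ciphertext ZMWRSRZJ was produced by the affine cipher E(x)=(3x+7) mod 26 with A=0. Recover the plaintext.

GTFMVMGS

The inverse of 3 mod 26 is 9, since 3·9=27≡1. Apply D(y)=9·(y−7) mod 26:
Z(25): 9·(25−7)=162≡6 → G
M(12): 9·(12−7)=45≡19 → T
W(22): 9·(22−7)=135≡5 → F
R(17): 9·(17−7)=90≡12 → M
S(18): 9·(18−7)=99≡21 → V
R(17): 9·(17−7)=90≡12 → M
Z(25): 9·(25−7)=162≡6 → G
J(9): 9·(9−7)=18 → S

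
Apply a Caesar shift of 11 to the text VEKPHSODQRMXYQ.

V(21): 21+11=32≡6 → G
E(4): 4+11=15 → P
K(10): 10+11=21 → V
P(15): 15+11=26≡0 → A
H(7): 7+11=18 → S
S(18): 18+11=29≡3 → D
O(14): 14+11=25 → Z
D(3): 3+11=14 → O
Q(16): 16+11=27≡1 → B
R(17): 17+11=28≡2 → C
M(12): 12+11=23 → X
X(23): 23+11=34≡8 → I
Y(24): 24+11=35≡9 → J
Q(16): 16+11=27≡1 → B

GPVASDZOBCXIJB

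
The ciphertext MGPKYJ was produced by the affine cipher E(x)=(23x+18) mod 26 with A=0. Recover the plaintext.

The inverse of 23 mod 26 is 17, since 23·17=391≡1. Apply D(y)=17·(y−18) mod 26:
M(12): 17·(12−18)=-102≡2 → C
G(6): 17·(6−18)=-204≡4 → E
P(15): 17·(15−18)=-51≡1 → B
K(10): 17·(10−18)=-136≡20 → U
Y(24): 17·(24−18)=102≡24 → Y
J(9): 17·(9−18)=-153≡3 → D

CEBUYD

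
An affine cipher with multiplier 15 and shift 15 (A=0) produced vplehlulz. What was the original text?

The inverse of 15 mod 26 is 7, since 15·7=105≡1. Apply D(y)=7·(y−15) mod 26:
v(21): 7·(21−15)=42≡16 → q
p(15): 7·(15−15)=0 → a
l(11): 7·(11−15)=-28≡24 → y
e(4): 7·(4−15)=-77≡1 → b
h(7): 7·(7−15)=-56≡22 → w
l(11): 7·(11−15)=-28≡24 → y
u(20): 7·(20−15)=35≡9 → j
l(11): 7·(11−15)=-28≡24 → y
z(25): 7·(25−15)=70≡18 → s

qaybwyjys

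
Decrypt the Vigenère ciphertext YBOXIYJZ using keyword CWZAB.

WFPXHWNA

Repeat the key across the ciphertext: CWZABCWZ
Y(24)−C(2): 22 → W
B(1)−W(22): -21≡5 → F
O(14)−Z(25): -11≡15 → P
X(23)−A(0): 23 → X
I(8)−B(1): 7 → H
Y(24)−C(2): 22 → W
J(9)−W(22): -13≡13 → N
Z(25)−Z(25): 0 → A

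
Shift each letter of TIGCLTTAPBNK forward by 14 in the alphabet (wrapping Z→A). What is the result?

HWUQZHHODPBY

T(19): 19+14=33≡7 → H
I(8): 8+14=22 → W
G(6): 6+14=20 → U
C(2): 2+14=16 → Q
L(11): 11+14=25 → Z
T(19): 19+14=33≡7 → H
T(19): 19+14=33≡7 → H
A(0): 0+14=14 → O
P(15): 15+14=29≡3 → D
B(1): 1+14=15 → P
N(13): 13+14=27≡1 → B
K(10): 10+14=24 → Y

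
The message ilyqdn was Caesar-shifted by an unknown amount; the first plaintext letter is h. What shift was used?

1

From the crib: i(8)−h(7)=1, so the shift is 1.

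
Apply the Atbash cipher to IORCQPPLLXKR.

RLIXJKKOOCPI

I(8) → R(17)
O(14) → L(11)
R(17) → I(8)
C(2) → X(23)
Q(16) → J(9)
P(15) → K(10)
P(15) → K(10)
L(11) → O(14)
L(11) → O(14)
X(23) → C(2)
K(10) → P(15)
R(17) → I(8)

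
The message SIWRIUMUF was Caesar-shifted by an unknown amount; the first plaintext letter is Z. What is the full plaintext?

From the crib: S(18)−Z(25)=-7≡19, so the shift is 19.
Subtract 19 from each ciphertext letter:
S(18): 18−19=-1≡25 → Z
I(8): 8−19=-11≡15 → P
W(22): 22−19=3 → D
R(17): 17−19=-2≡24 → Y
I(8): 8−19=-11≡15 → P
U(20): 20−19=1 → B
M(12): 12−19=-7≡19 → T
U(20): 20−19=1 → B
F(5): 5−19=-14≡12 → M

ZPDYPBTBM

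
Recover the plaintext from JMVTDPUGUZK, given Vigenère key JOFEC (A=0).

AYQPBGGBQXB

Repeat the key across the ciphertext: JOFECJOFECJ
J(9)−J(9): 0 → A
M(12)−O(14): -2≡24 → Y
V(21)−F(5): 16 → Q
T(19)−E(4): 15 → P
D(3)−C(2): 1 → B
P(15)−J(9): 6 → G
U(20)−O(14): 6 → G
G(6)−F(5): 1 → B
U(20)−E(4): 16 → Q
Z(25)−C(2): 23 → X
K(10)−J(9): 1 → B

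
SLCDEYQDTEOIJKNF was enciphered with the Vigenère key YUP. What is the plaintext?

Repeat the key across the ciphertext: YUPYUPYUPYUPYUPY
S(18)−Y(24): -6≡20 → U
L(11)−U(20): -9≡17 → R
C(2)−P(15): -13≡13 → N
D(3)−Y(24): -21≡5 → F
E(4)−U(20): -16≡10 → K
Y(24)−P(15): 9 → J
Q(16)−Y(24): -8≡18 → S
D(3)−U(20): -17≡9 → J
T(19)−P(15): 4 → E
E(4)−Y(24): -20≡6 → G
O(14)−U(20): -6≡20 → U
I(8)−P(15): -7≡19 → T
J(9)−Y(24): -15≡11 → L
K(10)−U(20): -10≡16 → Q
N(13)−P(15): -2≡24 → Y
F(5)−Y(24): -19≡7 → H

URNFKJSJEGUTLQYH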